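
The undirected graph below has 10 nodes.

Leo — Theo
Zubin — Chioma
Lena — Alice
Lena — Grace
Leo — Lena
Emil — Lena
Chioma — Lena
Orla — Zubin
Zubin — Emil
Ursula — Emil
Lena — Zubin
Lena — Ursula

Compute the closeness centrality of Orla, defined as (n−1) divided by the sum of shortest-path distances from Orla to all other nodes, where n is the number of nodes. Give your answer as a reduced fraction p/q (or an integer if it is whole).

Distances from Orla: Alice:3, Chioma:2, Emil:2, Grace:3, Lena:2, Leo:3, Theo:4, Ursula:3, Zubin:1. Sum = 23.
n = 10, so closeness = 9/23.

9/23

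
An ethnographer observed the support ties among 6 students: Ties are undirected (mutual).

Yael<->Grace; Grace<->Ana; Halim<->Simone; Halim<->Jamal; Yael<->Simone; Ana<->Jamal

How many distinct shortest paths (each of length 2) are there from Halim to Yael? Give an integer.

1

The shortest distance is 2, and the only length-2 path is Halim–Simone–Yael. So there is exactly 1 shortest path.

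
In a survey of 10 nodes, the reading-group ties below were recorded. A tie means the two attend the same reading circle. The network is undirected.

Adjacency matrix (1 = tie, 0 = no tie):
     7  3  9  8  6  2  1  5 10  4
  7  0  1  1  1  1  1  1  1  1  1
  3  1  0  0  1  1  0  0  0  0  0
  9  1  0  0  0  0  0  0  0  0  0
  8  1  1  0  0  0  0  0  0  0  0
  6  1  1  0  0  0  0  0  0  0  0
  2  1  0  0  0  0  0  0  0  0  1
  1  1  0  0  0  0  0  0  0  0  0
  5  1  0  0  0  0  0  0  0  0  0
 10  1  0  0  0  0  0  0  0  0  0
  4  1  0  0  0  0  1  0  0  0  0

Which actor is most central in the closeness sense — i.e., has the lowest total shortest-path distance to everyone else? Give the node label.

Farness (sum of distances to all others) for each node — 1:17, 2:16, 3:15, 4:16, 5:17, 6:16, 7:9, 8:16, 9:17, 10:17.
The smallest farness is 9, for 7, so 7 has the highest closeness.

7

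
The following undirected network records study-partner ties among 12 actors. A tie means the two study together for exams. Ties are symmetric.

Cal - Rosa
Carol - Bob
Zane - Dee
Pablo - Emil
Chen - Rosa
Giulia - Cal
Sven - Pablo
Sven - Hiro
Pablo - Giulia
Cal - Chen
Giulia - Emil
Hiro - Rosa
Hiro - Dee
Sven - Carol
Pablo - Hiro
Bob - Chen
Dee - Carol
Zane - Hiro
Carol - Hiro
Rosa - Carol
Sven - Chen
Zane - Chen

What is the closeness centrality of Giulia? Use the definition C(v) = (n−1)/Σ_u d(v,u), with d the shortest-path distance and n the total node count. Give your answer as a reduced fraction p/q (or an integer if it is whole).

11/23

Distances from Giulia: Bob:3, Cal:1, Carol:3, Chen:2, Dee:3, Emil:1, Hiro:2, Pablo:1, Rosa:2, Sven:2, Zane:3. Sum = 23.
n = 12, so closeness = 11/23.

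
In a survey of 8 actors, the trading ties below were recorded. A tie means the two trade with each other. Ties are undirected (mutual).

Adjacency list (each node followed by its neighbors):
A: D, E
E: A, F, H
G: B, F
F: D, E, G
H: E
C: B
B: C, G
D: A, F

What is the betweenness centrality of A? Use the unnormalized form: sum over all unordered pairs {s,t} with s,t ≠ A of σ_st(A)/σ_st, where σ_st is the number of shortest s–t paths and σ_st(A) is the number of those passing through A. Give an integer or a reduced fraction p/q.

1

Pairs whose geodesics pass through A — D–H: 1/2; D–E: 1/2.
All other pairs contribute 0.
Summing the contributions gives betweenness(A) = 1.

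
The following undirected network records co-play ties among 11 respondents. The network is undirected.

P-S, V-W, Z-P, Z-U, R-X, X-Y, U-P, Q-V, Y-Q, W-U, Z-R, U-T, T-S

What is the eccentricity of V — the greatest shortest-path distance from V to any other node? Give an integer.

Distances from V: P:3, Q:1, R:4, S:4, T:3, U:2, W:1, X:3, Y:2, Z:3.
The largest is 4 (to R and S), so the eccentricity of V is 4.

4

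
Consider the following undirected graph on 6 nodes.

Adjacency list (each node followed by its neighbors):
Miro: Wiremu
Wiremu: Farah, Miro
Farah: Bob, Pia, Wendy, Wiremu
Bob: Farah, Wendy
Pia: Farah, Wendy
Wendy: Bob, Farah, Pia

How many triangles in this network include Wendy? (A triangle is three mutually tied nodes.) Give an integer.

2

Wendy's neighbors: Bob, Farah, and Pia.
Neighbor pairs that are themselves tied: Wendy–Bob–Farah; Wendy–Farah–Pia. Each forms one triangle with Wendy, for 2 in total.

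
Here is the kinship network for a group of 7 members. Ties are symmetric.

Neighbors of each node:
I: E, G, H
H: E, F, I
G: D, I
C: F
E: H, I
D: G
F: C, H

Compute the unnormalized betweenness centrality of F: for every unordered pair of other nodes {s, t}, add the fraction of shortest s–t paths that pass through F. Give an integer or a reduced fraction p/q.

5

Pairs whose geodesics pass through F — H–C: 1; G–C: 1; D–C: 1; E–C: 1; I–C: 1.
All other pairs contribute 0.
Summing the contributions gives betweenness(F) = 5.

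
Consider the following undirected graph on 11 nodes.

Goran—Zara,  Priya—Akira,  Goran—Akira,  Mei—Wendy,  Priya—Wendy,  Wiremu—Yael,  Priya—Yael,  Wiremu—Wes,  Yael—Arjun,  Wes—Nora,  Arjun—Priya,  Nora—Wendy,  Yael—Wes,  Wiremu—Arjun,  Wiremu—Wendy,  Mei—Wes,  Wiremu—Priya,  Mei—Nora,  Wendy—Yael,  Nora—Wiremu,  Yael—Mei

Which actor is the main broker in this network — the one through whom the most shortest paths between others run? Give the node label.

Priya

Unnormalized betweenness of each node: Akira:16, Arjun:0, Goran:9, Mei:1/2, Nora:1/2, Priya:64/3, Wendy:9/2, Wes:1/2, Wiremu:19/3, Yael:19/3, Zara:0.
Priya has the largest value, 64/3, making it the main broker — the node through which the most shortest paths run.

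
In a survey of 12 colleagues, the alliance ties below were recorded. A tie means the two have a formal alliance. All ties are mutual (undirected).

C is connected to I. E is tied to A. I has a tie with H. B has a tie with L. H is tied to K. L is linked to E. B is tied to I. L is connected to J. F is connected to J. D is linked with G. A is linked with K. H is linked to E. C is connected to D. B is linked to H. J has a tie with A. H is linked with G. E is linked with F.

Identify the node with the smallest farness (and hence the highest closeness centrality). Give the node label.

Farness (sum of distances to all others) for each node — A:26, B:22, C:29, D:32, E:20, F:28, G:25, H:18, I:22, J:28, K:24, L:24.
The smallest farness is 18, for H, so H has the highest closeness.

H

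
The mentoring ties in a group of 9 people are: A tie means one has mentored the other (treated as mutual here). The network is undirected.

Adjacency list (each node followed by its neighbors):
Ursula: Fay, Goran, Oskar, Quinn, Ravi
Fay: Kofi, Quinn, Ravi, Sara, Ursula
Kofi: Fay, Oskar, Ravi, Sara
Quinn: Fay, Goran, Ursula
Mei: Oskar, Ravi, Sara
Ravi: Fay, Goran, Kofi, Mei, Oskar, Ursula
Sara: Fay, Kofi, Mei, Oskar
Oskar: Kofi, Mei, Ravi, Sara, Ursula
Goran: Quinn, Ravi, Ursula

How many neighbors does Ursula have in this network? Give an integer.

5

Ursula is directly tied to Fay, Goran, Oskar, Quinn, and Ravi. That is 5 neighbors, so the degree of Ursula is 5.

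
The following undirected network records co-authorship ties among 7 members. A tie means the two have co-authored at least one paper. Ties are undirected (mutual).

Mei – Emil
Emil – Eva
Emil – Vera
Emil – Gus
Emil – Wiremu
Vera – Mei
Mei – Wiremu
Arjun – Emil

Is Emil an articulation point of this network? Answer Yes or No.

Yes

Removing Emil leaves {Eva} with no path to {Mei, Vera, and Wiremu}, so the network splits into 4 components. Emil is a cut vertex.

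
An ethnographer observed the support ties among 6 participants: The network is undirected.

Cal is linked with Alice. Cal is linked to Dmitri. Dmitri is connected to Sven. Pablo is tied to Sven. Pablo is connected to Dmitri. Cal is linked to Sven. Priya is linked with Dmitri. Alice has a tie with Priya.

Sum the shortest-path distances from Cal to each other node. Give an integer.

Distances from Cal: Alice:1, Dmitri:1, Pablo:2, Priya:2, Sven:1.
Sum = 1 + 1 + 2 + 2 + 1 = 7.

7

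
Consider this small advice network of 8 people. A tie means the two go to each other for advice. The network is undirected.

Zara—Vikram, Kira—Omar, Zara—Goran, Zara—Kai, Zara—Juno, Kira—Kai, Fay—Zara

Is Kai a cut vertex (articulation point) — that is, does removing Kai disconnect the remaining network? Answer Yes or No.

Yes

Removing Kai leaves {Fay, Goran, Juno, Vikram, and Zara} with no path to {Kira and Omar}, so the network splits into 2 components. Kai is a cut vertex.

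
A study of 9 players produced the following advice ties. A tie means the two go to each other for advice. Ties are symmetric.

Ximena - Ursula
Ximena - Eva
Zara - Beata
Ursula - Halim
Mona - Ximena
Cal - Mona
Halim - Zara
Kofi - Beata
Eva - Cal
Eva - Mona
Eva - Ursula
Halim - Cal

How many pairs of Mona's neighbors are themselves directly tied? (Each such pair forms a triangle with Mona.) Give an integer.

2

Mona's neighbors: Cal, Eva, and Ximena.
Neighbor pairs that are themselves tied: Mona–Cal–Eva; Mona–Eva–Ximena. Each forms one triangle with Mona, for 2 in total.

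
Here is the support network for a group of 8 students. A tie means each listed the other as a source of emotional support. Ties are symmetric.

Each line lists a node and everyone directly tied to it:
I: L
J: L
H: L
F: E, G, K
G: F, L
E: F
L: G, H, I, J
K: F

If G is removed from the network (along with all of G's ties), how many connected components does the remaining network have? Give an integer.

2

Without G, the remaining ties split the others into: {H, I, J, L}; {E, F, K}.
That's 2 separate components.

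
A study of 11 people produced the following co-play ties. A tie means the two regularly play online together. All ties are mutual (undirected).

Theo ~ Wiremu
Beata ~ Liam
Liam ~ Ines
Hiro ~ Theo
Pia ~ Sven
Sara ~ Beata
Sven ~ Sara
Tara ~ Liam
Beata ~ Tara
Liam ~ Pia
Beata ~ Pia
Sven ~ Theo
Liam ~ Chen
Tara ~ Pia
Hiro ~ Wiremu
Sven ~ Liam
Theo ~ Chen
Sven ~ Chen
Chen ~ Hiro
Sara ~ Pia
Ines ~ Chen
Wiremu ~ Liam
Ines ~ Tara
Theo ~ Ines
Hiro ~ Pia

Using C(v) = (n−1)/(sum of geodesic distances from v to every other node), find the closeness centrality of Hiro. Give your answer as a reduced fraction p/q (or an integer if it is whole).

5/8

Distances from Hiro: Beata:2, Chen:1, Ines:2, Liam:2, Pia:1, Sara:2, Sven:2, Tara:2, Theo:1, Wiremu:1. Sum = 16.
n = 11, so closeness = 10/16 = 5/8.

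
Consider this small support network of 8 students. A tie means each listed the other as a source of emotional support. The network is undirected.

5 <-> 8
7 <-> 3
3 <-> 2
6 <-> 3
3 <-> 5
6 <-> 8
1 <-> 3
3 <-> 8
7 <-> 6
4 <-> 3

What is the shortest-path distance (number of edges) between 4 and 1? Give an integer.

2

One shortest route is 4 – 3 – 1, which uses 2 edges, and 4 and 1 are not directly tied, so nothing shorter exists. So d(4,1) = 2.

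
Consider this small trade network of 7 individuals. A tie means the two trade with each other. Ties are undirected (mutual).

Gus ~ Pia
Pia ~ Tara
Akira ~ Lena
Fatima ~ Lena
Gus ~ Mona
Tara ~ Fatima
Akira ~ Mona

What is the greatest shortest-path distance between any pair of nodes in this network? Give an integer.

3

Eccentricity of each node (its greatest distance to any other): Akira:3, Fatima:3, Gus:3, Lena:3, Mona:3, Pia:3, Tara:3.
The maximum eccentricity is 3, realized for instance by the pair Pia–Lena via Pia – Tara – Fatima – Lena. So the diameter is 3.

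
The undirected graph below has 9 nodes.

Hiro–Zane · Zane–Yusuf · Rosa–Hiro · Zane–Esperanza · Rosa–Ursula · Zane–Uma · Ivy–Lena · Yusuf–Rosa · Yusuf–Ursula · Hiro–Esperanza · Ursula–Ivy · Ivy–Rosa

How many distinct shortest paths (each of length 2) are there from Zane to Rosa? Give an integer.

The shortest distance is 2. The length-2 paths are: Zane–Hiro–Rosa; Zane–Yusuf–Rosa.
That gives 2 distinct shortest paths.

2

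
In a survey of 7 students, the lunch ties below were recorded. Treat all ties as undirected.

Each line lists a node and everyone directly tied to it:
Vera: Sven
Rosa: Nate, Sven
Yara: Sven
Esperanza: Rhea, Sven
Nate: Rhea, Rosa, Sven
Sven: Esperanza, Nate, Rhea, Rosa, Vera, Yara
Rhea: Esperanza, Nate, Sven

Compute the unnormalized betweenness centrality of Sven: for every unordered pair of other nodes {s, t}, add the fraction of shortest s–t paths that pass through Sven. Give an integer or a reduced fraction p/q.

Pairs whose geodesics pass through Sven — Yara–Rosa: 1; Yara–Rhea: 1; Yara–Esperanza: 1; Yara–Nate: 1; Yara–Vera: 1; Rosa–Rhea: 1/2; Rosa–Esperanza: 1; Rosa–Vera: 1; Rhea–Vera: 1; Esperanza–Nate: 1/2; Esperanza–Vera: 1; Nate–Vera: 1.
All other pairs contribute 0.
Summing the contributions gives betweenness(Sven) = 11.

11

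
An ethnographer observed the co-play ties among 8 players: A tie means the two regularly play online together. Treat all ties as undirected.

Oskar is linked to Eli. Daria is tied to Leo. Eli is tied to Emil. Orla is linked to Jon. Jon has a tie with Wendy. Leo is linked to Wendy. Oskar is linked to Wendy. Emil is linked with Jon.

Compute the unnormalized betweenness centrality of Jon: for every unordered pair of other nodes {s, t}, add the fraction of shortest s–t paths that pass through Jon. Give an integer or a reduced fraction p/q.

9

Pairs whose geodesics pass through Jon — Emil–Orla: 1; Emil–Daria: 1; Emil–Leo: 1; Emil–Wendy: 1; Eli–Orla: 1; Orla–Daria: 1; Orla–Leo: 1; Orla–Wendy: 1; Orla–Oskar: 1.
All other pairs contribute 0.
Summing the contributions gives betweenness(Jon) = 9.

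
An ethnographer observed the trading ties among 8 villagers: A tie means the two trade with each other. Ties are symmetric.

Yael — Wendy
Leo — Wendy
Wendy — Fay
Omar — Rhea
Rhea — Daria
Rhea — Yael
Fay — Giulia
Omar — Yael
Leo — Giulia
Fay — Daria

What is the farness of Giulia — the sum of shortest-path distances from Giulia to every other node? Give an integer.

Distances from Giulia: Daria:2, Fay:1, Leo:1, Omar:4, Rhea:3, Wendy:2, Yael:3.
Sum = 2 + 1 + 1 + 4 + 3 + 2 + 3 = 16.

16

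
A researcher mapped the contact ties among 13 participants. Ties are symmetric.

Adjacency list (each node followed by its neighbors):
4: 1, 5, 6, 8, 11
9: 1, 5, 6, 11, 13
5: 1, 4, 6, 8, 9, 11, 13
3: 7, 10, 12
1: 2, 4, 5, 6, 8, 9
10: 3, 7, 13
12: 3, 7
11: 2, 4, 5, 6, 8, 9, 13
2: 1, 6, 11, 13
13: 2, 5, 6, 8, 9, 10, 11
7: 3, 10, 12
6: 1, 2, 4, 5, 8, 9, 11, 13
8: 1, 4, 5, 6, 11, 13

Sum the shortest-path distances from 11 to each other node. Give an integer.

21

Distances from 11: 1:2, 2:1, 3:3, 4:1, 5:1, 6:1, 7:3, 8:1, 9:1, 10:2, 12:4, 13:1.
Sum = 2 + 1 + 3 + 1 + 1 + 1 + 3 + 1 + 1 + 2 + 4 + 1 = 21.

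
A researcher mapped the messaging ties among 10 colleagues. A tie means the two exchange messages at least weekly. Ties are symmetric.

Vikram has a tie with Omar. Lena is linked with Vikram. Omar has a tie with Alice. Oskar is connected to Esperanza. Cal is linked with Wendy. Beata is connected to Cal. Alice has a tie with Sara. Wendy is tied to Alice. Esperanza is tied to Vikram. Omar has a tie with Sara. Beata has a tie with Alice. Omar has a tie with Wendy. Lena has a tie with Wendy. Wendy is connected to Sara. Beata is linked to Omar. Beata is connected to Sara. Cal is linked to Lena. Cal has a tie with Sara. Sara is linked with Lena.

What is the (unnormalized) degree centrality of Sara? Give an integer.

6

Sara is directly tied to Alice, Beata, Cal, Lena, Omar, and Wendy. That is 6 neighbors, so the degree of Sara is 6.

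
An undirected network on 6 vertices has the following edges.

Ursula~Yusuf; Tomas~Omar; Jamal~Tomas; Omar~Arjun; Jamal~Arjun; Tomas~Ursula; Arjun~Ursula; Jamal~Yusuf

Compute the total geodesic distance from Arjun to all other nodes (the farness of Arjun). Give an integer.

7

Distances from Arjun: Jamal:1, Omar:1, Tomas:2, Ursula:1, Yusuf:2.
Sum = 1 + 1 + 2 + 1 + 2 = 7.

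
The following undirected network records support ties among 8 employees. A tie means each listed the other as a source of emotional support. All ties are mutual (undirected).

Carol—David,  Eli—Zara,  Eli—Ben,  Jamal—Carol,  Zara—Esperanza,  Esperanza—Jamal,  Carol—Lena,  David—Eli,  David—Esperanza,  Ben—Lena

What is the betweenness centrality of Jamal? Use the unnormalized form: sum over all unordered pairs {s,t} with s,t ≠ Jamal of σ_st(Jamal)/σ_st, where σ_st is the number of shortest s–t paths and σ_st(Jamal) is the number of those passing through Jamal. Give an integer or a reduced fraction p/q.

Pairs whose geodesics pass through Jamal — Zara–Carol: 1/3; Carol–Esperanza: 1/2; Lena–Esperanza: 1/2.
All other pairs contribute 0.
Summing the contributions gives betweenness(Jamal) = 4/3.

4/3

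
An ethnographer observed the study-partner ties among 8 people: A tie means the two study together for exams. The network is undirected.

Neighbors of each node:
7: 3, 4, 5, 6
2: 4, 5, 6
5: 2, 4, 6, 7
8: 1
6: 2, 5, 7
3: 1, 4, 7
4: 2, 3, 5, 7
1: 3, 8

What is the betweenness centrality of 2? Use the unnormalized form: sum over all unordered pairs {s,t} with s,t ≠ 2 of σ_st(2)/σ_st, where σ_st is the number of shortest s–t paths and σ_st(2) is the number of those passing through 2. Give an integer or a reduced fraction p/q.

1/3

Pairs whose geodesics pass through 2 — 6–4: 1/3.
All other pairs contribute 0.
Summing the contributions gives betweenness(2) = 1/3.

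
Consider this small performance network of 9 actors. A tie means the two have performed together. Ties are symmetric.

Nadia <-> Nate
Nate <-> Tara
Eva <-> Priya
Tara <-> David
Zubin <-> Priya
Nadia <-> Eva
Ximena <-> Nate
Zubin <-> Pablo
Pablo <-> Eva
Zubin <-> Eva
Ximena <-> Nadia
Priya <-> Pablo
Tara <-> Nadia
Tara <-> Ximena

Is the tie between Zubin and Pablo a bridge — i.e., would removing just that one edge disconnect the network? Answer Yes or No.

No

Even without that edge, Zubin still reaches Pablo via Zubin – Eva – Pablo, so the network stays connected. Not a bridge.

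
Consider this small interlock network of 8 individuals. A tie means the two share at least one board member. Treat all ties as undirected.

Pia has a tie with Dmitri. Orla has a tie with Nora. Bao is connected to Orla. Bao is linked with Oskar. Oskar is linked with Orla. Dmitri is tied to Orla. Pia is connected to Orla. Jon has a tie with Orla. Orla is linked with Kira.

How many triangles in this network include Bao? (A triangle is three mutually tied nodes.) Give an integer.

Bao's neighbors: Orla and Oskar.
Neighbor pairs that are themselves tied: Bao–Orla–Oskar. Each forms one triangle with Bao, for 1 in total.

1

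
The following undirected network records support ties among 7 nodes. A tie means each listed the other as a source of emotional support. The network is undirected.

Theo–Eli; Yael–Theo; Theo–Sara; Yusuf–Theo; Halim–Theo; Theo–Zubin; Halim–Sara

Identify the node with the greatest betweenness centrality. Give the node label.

Unnormalized betweenness of each node: Eli:0, Halim:0, Sara:0, Theo:14, Yael:0, Yusuf:0, Zubin:0.
Theo has the largest value, 14, making it the main broker — the node through which the most shortest paths run.

Theo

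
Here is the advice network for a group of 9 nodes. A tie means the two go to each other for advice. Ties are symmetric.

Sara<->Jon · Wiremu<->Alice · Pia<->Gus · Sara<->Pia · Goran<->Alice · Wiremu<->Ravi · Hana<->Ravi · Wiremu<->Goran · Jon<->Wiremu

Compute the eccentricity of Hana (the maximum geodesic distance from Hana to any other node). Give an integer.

Distances from Hana: Alice:3, Goran:3, Gus:6, Jon:3, Pia:5, Ravi:1, Sara:4, Wiremu:2.
The largest is 6 (to Gus), so the eccentricity of Hana is 6.

6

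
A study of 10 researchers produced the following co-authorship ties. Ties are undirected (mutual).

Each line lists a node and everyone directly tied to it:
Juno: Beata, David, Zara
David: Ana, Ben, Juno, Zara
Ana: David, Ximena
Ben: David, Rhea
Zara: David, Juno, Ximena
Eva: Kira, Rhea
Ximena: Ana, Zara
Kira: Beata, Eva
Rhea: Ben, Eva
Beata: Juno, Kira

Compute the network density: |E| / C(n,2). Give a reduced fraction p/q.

There are 12 edges and 10 nodes, so the maximum possible is C(10,2) = 45.
Density = 12/45 = 4/15.

4/15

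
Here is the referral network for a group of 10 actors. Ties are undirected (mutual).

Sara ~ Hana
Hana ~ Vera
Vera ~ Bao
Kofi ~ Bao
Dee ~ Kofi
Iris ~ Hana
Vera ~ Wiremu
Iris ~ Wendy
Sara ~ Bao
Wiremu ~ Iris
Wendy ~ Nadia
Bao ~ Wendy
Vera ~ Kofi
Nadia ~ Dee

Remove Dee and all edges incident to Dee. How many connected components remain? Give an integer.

Dee's neighbors (Kofi and Nadia) remain reachable from one another through other ties, so the rest of the network stays in one piece.

1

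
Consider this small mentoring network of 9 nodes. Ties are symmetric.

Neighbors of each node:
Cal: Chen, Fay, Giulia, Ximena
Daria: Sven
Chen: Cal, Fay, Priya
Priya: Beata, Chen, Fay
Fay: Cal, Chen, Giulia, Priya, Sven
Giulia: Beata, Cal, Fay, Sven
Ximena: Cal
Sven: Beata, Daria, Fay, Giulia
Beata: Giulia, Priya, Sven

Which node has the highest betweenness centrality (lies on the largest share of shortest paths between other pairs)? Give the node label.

Cal

Unnormalized betweenness of each node: Beata:3/2, Cal:15/2, Chen:1, Daria:0, Fay:7, Giulia:13/3, Priya:4/3, Sven:22/3, Ximena:0.
Cal has the largest value, 15/2, making it the main broker — the node through which the most shortest paths run.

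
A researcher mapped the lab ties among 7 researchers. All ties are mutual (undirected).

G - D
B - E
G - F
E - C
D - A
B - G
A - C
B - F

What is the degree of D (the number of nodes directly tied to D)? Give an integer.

D is directly tied to A and G. That is 2 neighbors, so the degree of D is 2.

2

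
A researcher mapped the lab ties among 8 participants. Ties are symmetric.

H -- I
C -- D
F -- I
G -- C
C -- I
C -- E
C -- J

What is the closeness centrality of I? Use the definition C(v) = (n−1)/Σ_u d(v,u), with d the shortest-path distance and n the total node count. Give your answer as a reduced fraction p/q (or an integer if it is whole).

Distances from I: C:1, D:2, E:2, F:1, G:2, H:1, J:2. Sum = 11.
n = 8, so closeness = 7/11.

7/11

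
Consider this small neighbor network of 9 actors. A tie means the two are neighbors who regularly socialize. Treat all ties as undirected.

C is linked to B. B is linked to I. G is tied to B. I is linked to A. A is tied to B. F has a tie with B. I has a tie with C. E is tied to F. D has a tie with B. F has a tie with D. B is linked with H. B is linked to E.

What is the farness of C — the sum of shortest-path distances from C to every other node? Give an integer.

Distances from C: A:2, B:1, D:2, E:2, F:2, G:2, H:2, I:1.
Sum = 2 + 1 + 2 + 2 + 2 + 2 + 2 + 1 = 14.

14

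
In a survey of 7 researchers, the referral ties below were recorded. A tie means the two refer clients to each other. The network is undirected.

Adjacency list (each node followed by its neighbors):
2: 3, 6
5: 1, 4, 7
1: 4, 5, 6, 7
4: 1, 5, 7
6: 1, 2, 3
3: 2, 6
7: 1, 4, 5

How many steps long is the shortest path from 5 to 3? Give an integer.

One shortest route is 5 – 1 – 6 – 3, which uses 3 edges, and at distance 2 from 5 we only reach {6}, which does not include 3. So d(5,3) = 3.

3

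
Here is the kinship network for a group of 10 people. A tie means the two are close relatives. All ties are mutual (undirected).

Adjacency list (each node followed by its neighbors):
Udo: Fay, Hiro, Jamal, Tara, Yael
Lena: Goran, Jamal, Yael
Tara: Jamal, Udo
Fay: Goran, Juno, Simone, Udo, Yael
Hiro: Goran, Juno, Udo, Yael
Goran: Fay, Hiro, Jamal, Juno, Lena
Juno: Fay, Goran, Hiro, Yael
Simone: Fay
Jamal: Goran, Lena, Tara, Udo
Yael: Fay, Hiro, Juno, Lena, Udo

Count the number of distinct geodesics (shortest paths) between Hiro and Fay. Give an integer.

The shortest distance is 2. The length-2 paths are: Hiro–Juno–Fay; Hiro–Goran–Fay; Hiro–Udo–Fay; Hiro–Yael–Fay.
That gives 4 distinct shortest paths.

4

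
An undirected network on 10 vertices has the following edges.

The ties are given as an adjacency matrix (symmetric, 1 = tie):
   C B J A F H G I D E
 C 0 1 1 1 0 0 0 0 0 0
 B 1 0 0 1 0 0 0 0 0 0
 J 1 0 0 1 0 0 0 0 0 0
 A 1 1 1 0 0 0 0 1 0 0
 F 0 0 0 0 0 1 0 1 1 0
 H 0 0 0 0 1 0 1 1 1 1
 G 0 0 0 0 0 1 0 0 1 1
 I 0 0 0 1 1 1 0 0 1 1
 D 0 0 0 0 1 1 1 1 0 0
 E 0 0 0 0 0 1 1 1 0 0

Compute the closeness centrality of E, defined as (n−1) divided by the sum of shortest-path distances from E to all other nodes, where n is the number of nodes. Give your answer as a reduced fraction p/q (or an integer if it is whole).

1/2

Distances from E: A:2, B:3, C:3, D:2, F:2, G:1, H:1, I:1, J:3. Sum = 18.
n = 10, so closeness = 9/18 = 1/2.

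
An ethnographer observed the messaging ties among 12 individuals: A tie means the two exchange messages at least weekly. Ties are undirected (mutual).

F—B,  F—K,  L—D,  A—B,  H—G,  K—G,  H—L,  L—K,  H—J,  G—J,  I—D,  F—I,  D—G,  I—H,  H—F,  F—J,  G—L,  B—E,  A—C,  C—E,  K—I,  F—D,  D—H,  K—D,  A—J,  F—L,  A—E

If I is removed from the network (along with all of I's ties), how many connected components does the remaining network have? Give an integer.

I's neighbors (D, F, H, and K) remain reachable from one another through other ties, so the rest of the network stays in one piece.

1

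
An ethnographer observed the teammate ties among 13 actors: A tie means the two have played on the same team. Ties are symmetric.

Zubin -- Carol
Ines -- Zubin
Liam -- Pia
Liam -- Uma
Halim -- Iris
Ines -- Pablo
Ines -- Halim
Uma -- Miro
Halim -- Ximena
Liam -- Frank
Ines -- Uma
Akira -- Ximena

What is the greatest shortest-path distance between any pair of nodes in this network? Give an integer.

Eccentricity of each node (its greatest distance to any other): Akira:6, Carol:5, Frank:6, Halim:4, Ines:3, Iris:5, Liam:5, Miro:5, Pablo:4, Pia:6, Uma:4, Ximena:5, Zubin:4.
The maximum eccentricity is 6, realized for instance by the pair Akira–Pia via Akira – Ximena – Halim – Ines – Uma – Liam – Pia. So the diameter is 6.

6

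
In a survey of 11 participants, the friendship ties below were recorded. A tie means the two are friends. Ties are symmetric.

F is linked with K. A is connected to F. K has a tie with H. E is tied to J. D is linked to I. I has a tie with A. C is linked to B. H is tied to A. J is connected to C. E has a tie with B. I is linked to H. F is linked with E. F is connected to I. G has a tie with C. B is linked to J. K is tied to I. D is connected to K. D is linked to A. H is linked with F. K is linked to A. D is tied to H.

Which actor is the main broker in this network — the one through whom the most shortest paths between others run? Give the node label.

F

Unnormalized betweenness of each node: A:3/2, B:7, C:9, D:0, E:24, F:25, G:0, H:3/2, I:3/2, J:7, K:3/2.
F has the largest value, 25, making it the main broker — the node through which the most shortest paths run.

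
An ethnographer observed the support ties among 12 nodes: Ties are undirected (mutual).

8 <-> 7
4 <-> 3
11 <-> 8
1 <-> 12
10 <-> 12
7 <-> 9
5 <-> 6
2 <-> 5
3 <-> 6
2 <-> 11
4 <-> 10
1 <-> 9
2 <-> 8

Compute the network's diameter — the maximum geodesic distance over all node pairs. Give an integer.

6

Eccentricity of each node (its greatest distance to any other): 1:5, 2:5, 3:5, 4:5, 5:5, 6:5, 7:5, 8:5, 9:5, 10:6, 11:6, 12:5.
The maximum eccentricity is 6, realized for instance by the pair 10–11 via 10 – 12 – 1 – 9 – 7 – 8 – 11. So the diameter is 6.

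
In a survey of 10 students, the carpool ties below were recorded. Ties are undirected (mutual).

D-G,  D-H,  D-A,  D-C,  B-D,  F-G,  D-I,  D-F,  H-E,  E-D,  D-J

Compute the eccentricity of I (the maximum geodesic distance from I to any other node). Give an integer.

Distances from I: A:2, B:2, C:2, D:1, E:2, F:2, G:2, H:2, J:2.
The largest is 2 (to J, G, C, B, H, A, F, and E), so the eccentricity of I is 2.

2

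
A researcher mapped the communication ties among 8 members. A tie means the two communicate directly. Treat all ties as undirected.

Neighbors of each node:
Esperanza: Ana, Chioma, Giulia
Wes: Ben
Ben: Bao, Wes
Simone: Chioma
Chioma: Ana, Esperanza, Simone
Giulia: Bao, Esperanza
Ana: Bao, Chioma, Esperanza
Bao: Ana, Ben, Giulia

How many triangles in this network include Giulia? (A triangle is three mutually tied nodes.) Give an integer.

Giulia's neighbors are Bao and Esperanza, but none of them are tied to each other, so no triangle contains Giulia.

0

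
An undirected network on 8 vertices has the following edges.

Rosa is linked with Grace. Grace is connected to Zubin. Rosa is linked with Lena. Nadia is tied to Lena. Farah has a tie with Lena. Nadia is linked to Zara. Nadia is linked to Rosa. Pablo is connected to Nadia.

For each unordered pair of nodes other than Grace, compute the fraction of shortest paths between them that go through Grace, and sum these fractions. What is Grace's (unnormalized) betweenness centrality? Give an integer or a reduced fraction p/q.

Pairs whose geodesics pass through Grace — Nadia–Zubin: 1; Zara–Zubin: 1; Lena–Zubin: 1; Farah–Zubin: 1; Rosa–Zubin: 1; Pablo–Zubin: 1.
All other pairs contribute 0.
Summing the contributions gives betweenness(Grace) = 6.

6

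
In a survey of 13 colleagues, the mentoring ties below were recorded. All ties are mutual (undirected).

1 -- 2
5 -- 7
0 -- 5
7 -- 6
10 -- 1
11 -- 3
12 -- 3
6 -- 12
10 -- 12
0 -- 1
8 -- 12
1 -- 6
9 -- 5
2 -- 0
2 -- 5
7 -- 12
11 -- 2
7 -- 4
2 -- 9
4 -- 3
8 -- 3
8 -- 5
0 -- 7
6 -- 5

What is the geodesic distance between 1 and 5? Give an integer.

One shortest route is 1 – 0 – 5, which uses 2 edges, and 1 and 5 are not directly tied, so nothing shorter exists. So d(1,5) = 2.

2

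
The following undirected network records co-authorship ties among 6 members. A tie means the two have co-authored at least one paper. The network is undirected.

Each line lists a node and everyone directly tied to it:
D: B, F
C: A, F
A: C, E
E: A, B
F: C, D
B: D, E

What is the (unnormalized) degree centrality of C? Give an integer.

C is directly tied to A and F. That is 2 neighbors, so the degree of C is 2.

2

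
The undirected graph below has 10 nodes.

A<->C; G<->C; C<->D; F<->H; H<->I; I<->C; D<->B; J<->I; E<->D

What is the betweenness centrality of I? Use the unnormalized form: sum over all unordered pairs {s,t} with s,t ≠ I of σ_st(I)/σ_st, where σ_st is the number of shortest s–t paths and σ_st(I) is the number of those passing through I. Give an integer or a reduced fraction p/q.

Pairs whose geodesics pass through I — B–H: 1; B–F: 1; B–J: 1; H–A: 1; H–J: 1; H–G: 1; H–D: 1; H–E: 1; H–C: 1; F–A: 1; F–J: 1; F–G: 1; F–D: 1; F–E: 1 … (+6 more pairs).
All other pairs contribute 0.
Summing the contributions gives betweenness(I) = 20.

20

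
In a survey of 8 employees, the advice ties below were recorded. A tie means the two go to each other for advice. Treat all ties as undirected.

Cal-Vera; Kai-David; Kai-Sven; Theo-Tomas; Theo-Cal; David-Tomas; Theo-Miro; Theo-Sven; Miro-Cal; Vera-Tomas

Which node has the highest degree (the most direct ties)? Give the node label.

Theo

Degrees — Cal:3, David:2, Kai:2, Miro:2, Sven:2, Theo:4, Tomas:3, Vera:2.
The maximum is 4, attained only by Theo.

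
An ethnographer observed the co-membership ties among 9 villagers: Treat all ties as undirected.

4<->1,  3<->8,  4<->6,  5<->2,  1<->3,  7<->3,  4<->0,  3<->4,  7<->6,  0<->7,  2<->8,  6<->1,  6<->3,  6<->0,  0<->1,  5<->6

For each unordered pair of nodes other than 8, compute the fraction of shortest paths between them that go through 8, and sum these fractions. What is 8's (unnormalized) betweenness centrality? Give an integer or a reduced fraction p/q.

Pairs whose geodesics pass through 8 — 3–2: 1; 1–2: 1/2; 4–2: 1/2; 7–2: 1/2.
All other pairs contribute 0.
Summing the contributions gives betweenness(8) = 5/2.

5/2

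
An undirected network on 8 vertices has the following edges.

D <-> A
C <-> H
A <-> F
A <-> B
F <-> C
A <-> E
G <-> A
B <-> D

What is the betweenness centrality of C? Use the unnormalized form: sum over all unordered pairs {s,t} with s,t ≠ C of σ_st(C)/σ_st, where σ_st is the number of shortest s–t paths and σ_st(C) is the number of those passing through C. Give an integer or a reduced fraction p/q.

Pairs whose geodesics pass through C — H–F: 1; H–G: 1; H–D: 1; H–E: 1; H–A: 1; H–B: 1.
All other pairs contribute 0.
Summing the contributions gives betweenness(C) = 6.

6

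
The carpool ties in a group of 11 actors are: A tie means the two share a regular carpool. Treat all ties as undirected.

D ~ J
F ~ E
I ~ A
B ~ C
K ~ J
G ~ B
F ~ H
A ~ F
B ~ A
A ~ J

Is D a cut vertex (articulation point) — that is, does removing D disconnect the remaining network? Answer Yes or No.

No

Even without D, every remaining node can still reach every other (the residual graph is connected), so D is not a cut vertex.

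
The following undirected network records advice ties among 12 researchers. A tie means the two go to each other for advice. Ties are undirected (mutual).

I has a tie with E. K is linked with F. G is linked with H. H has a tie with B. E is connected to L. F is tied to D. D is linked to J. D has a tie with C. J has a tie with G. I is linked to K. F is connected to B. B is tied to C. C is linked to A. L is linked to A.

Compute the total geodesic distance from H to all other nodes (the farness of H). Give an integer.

Distances from H: A:3, B:1, C:2, D:3, E:5, F:2, G:1, I:4, J:2, K:3, L:4.
Sum = 3 + 1 + 2 + 3 + 5 + 2 + 1 + 4 + 2 + 3 + 4 = 30.

30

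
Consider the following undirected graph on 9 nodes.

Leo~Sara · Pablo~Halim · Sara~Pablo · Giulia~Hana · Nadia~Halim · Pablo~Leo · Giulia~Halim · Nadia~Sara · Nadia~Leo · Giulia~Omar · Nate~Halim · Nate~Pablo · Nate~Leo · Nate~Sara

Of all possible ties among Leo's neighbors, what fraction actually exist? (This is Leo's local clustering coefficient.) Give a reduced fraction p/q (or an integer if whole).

Leo's neighbors: Nadia, Nate, Pablo, and Sara (k = 4).
Possible neighbor pairs: C(4,2) = 6. Edges among them: Nadia–Sara, Nate–Pablo, Nate–Sara, Pablo–Sara → e = 4.
Clustering(Leo) = 4/6 = 2/3.

2/3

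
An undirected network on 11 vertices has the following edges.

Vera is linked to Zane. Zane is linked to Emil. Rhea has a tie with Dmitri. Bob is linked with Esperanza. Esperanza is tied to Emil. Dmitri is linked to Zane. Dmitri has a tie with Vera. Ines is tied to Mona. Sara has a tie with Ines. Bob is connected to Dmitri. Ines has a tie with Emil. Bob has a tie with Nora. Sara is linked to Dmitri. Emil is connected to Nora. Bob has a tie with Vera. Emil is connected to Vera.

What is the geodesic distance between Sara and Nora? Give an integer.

One shortest route is Sara – Ines – Emil – Nora, which uses 3 edges, and at distance 2 from Sara we only reach {Bob, Emil, Mona, Rhea, Vera, Zane}, which does not include Nora. So d(Sara,Nora) = 3.

3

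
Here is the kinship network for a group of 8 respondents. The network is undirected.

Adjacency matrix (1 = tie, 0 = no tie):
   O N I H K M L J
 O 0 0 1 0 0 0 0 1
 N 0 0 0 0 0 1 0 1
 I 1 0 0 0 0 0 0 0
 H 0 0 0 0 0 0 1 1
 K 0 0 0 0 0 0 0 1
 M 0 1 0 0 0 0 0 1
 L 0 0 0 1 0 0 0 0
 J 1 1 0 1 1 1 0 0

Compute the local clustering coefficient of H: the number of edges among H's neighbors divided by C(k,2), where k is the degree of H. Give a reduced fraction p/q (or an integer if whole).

0

H's neighbors: J and L (k = 2).
Possible neighbor pairs: C(2,2) = 1. Edges among them: none → e = 0.
Clustering(H) = 0/1.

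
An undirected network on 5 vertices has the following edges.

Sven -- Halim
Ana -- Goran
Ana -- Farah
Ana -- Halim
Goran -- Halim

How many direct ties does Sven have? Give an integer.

Sven is directly tied to Halim. That is 1 neighbor, so the degree of Sven is 1.

1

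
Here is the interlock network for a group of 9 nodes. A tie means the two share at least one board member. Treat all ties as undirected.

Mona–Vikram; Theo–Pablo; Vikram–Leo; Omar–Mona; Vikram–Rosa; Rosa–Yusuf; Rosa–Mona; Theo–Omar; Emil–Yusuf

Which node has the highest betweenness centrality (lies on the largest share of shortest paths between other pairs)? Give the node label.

Unnormalized betweenness of each node: Emil:0, Leo:0, Mona:15, Omar:12, Pablo:0, Rosa:12, Theo:7, Vikram:7, Yusuf:7.
Mona has the largest value, 15, making it the main broker — the node through which the most shortest paths run.

Mona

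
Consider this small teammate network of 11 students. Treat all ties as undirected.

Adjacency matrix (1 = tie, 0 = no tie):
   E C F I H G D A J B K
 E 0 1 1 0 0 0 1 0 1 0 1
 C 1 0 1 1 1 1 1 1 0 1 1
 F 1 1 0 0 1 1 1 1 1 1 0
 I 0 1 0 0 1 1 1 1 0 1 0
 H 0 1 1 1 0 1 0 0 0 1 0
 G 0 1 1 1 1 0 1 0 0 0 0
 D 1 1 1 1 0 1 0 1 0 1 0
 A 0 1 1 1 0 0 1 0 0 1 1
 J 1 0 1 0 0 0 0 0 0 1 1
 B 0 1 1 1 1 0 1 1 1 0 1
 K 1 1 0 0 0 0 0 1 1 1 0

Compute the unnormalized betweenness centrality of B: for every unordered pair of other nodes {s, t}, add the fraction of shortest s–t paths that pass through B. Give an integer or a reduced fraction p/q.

259/60

Pairs whose geodesics pass through B — C–J: 1/4; F–I: 1/6; F–K: 1/5; I–J: 1; I–K: 1/3; H–D: 1/5; H–A: 1/4; H–J: 1/2; H–K: 1/2; D–J: 1/3; D–K: 1/4; A–J: 1/3.
All other pairs contribute 0.
Summing the contributions gives betweenness(B) = 259/60.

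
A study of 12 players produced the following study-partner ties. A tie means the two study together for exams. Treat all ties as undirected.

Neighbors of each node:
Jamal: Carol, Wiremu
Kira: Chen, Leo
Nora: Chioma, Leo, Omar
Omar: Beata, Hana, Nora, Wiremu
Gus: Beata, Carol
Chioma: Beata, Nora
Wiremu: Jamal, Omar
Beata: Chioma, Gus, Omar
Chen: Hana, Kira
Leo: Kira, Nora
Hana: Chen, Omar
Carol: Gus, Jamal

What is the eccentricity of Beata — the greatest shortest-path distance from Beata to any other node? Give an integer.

Distances from Beata: Carol:2, Chen:3, Chioma:1, Gus:1, Hana:2, Jamal:3, Kira:4, Leo:3, Nora:2, Omar:1, Wiremu:2.
The largest is 4 (to Kira), so the eccentricity of Beata is 4.

4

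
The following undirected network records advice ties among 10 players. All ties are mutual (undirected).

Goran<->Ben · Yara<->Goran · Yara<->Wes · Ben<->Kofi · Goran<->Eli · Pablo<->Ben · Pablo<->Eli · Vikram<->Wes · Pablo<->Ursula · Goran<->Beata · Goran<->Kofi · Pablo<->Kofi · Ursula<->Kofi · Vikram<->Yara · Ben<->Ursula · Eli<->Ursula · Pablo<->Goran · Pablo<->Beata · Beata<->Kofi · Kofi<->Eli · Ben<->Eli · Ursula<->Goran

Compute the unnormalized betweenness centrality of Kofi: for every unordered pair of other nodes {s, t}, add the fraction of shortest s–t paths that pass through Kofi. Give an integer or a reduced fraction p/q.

Pairs whose geodesics pass through Kofi — Ursula–Beata: 1/3; Eli–Beata: 1/3; Beata–Ben: 1/3.
All other pairs contribute 0.
Summing the contributions gives betweenness(Kofi) = 1.

1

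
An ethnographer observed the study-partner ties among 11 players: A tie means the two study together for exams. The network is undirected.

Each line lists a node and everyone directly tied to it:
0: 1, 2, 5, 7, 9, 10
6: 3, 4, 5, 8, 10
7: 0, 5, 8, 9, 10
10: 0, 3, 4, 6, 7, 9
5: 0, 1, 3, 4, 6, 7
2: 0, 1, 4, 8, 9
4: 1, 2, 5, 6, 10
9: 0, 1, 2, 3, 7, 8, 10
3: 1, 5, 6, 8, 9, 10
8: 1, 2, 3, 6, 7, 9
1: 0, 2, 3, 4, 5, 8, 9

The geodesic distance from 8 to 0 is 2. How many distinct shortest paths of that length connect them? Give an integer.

4

The shortest distance is 2. The length-2 paths are: 8–9–0; 8–2–0; 8–7–0; 8–1–0.
That gives 4 distinct shortest paths.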